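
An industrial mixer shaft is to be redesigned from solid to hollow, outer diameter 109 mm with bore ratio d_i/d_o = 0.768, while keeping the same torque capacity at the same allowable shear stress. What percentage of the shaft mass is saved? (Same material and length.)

Equal τ_max and T ⇒ the solid shaft needs d_s³ = d_o³(1−k⁴), so d_s = 109·(1−0.768⁴)^(1/3) = 94.52 mm.
Area ratio A_h/A_s = d_o²(1−k²)/d_s² = (1−k²)/(1−k⁴)^(2/3) = 0.5455.
Mass saving = 1 − 0.5455 = 45.5 %.

45.5 %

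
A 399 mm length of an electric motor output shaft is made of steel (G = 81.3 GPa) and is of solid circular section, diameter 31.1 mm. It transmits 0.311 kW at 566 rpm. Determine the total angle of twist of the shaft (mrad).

0.280 mrad

ω = 2π·566/60 = 59.27 rad/s, so T = P/ω = 0.311×10³ / 59.27 = 5.247 N·m.
J = πd⁴/32 = π(0.0311)⁴/32 = 9.184×10^-8 m⁴.
θ = T·L/(G·J) = 5.247 × 0.399 / (81.3×10⁹ × 9.184×10^-8) = 2.804×10^-4 rad.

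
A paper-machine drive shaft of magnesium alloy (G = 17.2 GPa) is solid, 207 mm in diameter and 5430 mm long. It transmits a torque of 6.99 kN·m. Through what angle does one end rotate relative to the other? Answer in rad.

J = πd⁴/32 = π(0.207)⁴/32 = 1.803×10^-4 m⁴.
θ = T·L/(G·J) = 6990 × 5.43 / (17.2×10⁹ × 1.803×10^-4) = 0.01224 rad.

0.0122 rad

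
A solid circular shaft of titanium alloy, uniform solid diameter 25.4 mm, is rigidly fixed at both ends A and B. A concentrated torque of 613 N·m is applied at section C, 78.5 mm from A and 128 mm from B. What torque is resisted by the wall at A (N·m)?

With uniform GJ and both ends fixed, compatibility θ_AC = θ_CB gives T_A·a = T_B·b, together with T_A + T_B = T₀.
T_A = T₀·b/(a+b) = 613.0·128/206.5 = 380.0 N·m; T_B = 233.0 N·m.

380 N·m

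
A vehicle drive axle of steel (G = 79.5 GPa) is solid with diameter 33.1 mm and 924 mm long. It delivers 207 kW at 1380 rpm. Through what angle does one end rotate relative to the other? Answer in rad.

0.141 rad

ω = 2π·1380/60 = 144.5 rad/s, so T = P/ω = 207×10³ / 144.5 = 1432 N·m.
J = πd⁴/32 = π(0.0331)⁴/32 = 1.178×10^-7 m⁴.
θ = T·L/(G·J) = 1432 × 0.924 / (79.5×10⁹ × 1.178×10^-7) = 0.1413 rad.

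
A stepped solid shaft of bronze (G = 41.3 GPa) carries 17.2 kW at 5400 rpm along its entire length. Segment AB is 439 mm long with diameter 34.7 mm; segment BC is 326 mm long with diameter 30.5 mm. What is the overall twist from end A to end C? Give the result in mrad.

ω = 2π·5400/60 = 565.5 rad/s, so T = P/ω = 17.2×10³ / 565.5 = 30.42 N·m.
J_AB = π(0.0347)⁴/32 = 1.42×10^-7 m⁴; J_BC = π(0.0305)⁴/32 = 8.50×10^-8 m⁴.
θ = (T/G)·Σ L_i/J_i = (30.42/41.3×10⁹)·(0.439/1.42×10^-7 + 0.326/8.50×10^-8) = 5.097×10^-3 rad.

5.10 mrad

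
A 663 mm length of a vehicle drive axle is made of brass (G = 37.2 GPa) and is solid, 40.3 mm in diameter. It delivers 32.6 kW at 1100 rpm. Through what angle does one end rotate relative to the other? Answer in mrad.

19.5 mrad

ω = 2π·1100/60 = 115.2 rad/s, so T = P/ω = 32.6×10³ / 115.2 = 283.0 N·m.
J = πd⁴/32 = π(0.0403)⁴/32 = 2.590×10^-7 m⁴.
θ = T·L/(G·J) = 283.0 × 0.663 / (37.2×10⁹ × 2.590×10^-7) = 0.01948 rad.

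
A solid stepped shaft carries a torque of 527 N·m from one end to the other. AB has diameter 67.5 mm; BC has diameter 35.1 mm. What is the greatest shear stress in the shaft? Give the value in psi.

9000 psi

Under the same torque, τ_max = 16T/(πd³) is largest where d is smallest — segment BC (d = 35.1 mm).
τ_max = 16·527.0/(π·(0.0351)³) = 6.207×10^7 Pa.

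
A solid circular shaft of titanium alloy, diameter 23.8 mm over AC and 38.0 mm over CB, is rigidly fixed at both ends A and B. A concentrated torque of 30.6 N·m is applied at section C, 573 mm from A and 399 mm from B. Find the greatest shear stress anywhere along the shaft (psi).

Compatibility: T_A·a/J_AC = T_B·b/J_CB with T_A + T_B = T₀.
J_AC = 3.15×10^-8 m⁴, J_CB = 2.05×10^-7 m⁴, so T_A = T₀·(J_AC/a)/((J_AC/a)+(J_CB/b)) = 2.961 N·m, T_B = 27.64 N·m.
τ in each portion: τ_AC = 1.12×10^6 Pa, τ_CB = 2.57×10^6 Pa; maximum is in CB.
τ_max = T_CB·r/J = 27.64·0.0190/2.05×10^-7 = 2.565×10^6 Pa.

372 psi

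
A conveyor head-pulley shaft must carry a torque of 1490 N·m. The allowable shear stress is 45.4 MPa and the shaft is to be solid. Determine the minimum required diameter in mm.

For a solid shaft τ_max = 16T/(πd³), so d = (16T/(π τ_allow))^(1/3) = (16·1490/(π·4.54×10^7))^(1/3) = 0.05509 m.

55.1 mm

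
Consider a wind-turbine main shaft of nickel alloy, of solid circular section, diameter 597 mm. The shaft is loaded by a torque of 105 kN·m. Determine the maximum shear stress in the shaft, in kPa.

2510 kPa

J = πd⁴/32 = π(0.597)⁴/32 = 0.01247 m⁴.
τ_max = T·r/J = 105000 × 0.298 / 0.01247 = 2.513×10^6 Pa.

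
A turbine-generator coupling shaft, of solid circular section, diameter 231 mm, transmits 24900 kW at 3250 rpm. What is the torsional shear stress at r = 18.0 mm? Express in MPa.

ω = 2π·3250/60 = 340.3 rad/s, so T = P/ω = 24900×10³ / 340.3 = 73160 N·m.
J = πd⁴/32 = π(0.231)⁴/32 = 2.795×10^-4 m⁴.
Shear stress varies linearly with radius: τ = T·r/J = 73160 × 0.0180 / 2.795×10^-4 = 4.711×10^6 Pa.

4.71 MPa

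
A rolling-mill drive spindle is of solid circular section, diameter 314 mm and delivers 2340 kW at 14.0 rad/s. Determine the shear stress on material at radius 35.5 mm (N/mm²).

ω = 14.0 rad/s, so T = P/ω = 2340×10³ / 14.00 = 167100 N·m.
J = πd⁴/32 = π(0.314)⁴/32 = 9.544×10^-4 m⁴.
Shear stress varies linearly with radius: τ = T·r/J = 167100 × 0.0355 / 9.544×10^-4 = 6.217×10^6 Pa.

6.22 N/mm²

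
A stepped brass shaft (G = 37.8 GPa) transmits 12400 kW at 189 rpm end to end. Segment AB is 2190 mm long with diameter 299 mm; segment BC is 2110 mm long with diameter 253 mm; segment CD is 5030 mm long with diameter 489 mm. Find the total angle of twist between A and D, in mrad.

148 mrad

ω = 2π·189/60 = 19.79 rad/s, so T = P/ω = 12400×10³ / 19.79 = 626500 N·m.
J_AB = π(0.299)⁴/32 = 7.85×10^-4 m⁴; J_BC = π(0.253)⁴/32 = 4.02×10^-4 m⁴; J_CD = π(0.489)⁴/32 = 5.61×10^-3 m⁴.
θ = (T/G)·Σ L_i/J_i = (626500/37.8×10⁹)·(2.19/7.85×10^-4 + 2.11/4.02×10^-4 + 5.03/5.61×10^-3) = 0.1481 rad.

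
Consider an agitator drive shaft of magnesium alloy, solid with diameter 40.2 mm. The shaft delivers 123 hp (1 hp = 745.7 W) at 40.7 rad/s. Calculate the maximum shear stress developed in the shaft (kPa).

177000 kPa

ω = 40.7 rad/s, so T = P/ω = 123×745.7 / 40.70 = 2254 N·m.
J = πd⁴/32 = π(0.0402)⁴/32 = 2.564×10^-7 m⁴.
τ_max = T·r/J = 2254 × 0.0201 / 2.564×10^-7 = 1.767×10^8 Pa.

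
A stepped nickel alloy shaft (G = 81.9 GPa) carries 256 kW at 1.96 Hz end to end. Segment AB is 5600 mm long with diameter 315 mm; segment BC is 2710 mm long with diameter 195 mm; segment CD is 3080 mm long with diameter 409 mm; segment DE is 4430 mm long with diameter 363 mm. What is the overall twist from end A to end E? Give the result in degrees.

0.416°

ω = 2π·1.96 = 12.32 rad/s, so T = P/ω = 256×10³ / 12.32 = 20790 N·m.
J_AB = π(0.315)⁴/32 = 9.67×10^-4 m⁴; J_BC = π(0.195)⁴/32 = 1.42×10^-4 m⁴; J_CD = π(0.409)⁴/32 = 2.75×10^-3 m⁴; J_DE = π(0.363)⁴/32 = 1.70×10^-3 m⁴.
θ = (T/G)·Σ L_i/J_i = (20790/81.9×10⁹)·(5.60/9.67×10^-4 + 2.71/1.42×10^-4 + 3.08/2.75×10^-3 + 4.43/1.70×10^-3) = 7.260×10^-3 rad.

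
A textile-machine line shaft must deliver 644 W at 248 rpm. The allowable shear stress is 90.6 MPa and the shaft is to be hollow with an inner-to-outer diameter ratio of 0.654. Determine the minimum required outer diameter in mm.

ω = 2π·248/60 = 25.97 rad/s, so T = P/ω = 644 / 25.97 = 24.80 N·m.
For a hollow shaft with d_i/d_o = 0.654: τ_max = 16T/(π d_o³ (1−k⁴)), so d_o = [16T/(π τ_allow (1−k⁴))]^(1/3) = [16·24.80/(π·9.06×10^7·0.8171)]^(1/3) = 0.01195 m.

11.9 mm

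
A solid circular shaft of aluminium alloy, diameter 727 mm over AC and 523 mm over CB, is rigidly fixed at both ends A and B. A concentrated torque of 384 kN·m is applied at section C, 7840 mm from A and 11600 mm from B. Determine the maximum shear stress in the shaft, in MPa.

4.31 MPa

Compatibility: T_A·a/J_AC = T_B·b/J_CB with T_A + T_B = T₀.
J_AC = 0.0274 m⁴, J_CB = 7.35×10^-3 m⁴, so T_A = T₀·(J_AC/a)/((J_AC/a)+(J_CB/b)) = 325100 N·m, T_B = 58860 N·m.
τ in each portion: τ_AC = 4.31×10^6 Pa, τ_CB = 2.10×10^6 Pa; maximum is in AC.
τ_max = T_AC·r/J = 325100·0.363/0.0274 = 4.310×10^6 Pa.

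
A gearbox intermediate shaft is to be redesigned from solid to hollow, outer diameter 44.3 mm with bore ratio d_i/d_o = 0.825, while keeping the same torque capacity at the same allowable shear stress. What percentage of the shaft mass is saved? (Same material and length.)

51.6 %

Equal τ_max and T ⇒ the solid shaft needs d_s³ = d_o³(1−k⁴), so d_s = 44.3·(1−0.825⁴)^(1/3) = 36.00 mm.
Area ratio A_h/A_s = d_o²(1−k²)/d_s² = (1−k²)/(1−k⁴)^(2/3) = 0.4836.
Mass saving = 1 − 0.4836 = 51.6 %.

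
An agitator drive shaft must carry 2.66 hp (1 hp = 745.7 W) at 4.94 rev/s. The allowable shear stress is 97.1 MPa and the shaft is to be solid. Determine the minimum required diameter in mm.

ω = 2π·4.94 = 31.04 rad/s, so T = P/ω = 2.66×745.7 / 31.04 = 63.91 N·m.
For a solid shaft τ_max = 16T/(πd³), so d = (16T/(π τ_allow))^(1/3) = (16·63.91/(π·9.71×10^7))^(1/3) = 0.01497 m.

15.0 mm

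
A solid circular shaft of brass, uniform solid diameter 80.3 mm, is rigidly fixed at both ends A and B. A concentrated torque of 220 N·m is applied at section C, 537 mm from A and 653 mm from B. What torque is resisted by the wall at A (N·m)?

121 N·m

With uniform GJ and both ends fixed, compatibility θ_AC = θ_CB gives T_A·a = T_B·b, together with T_A + T_B = T₀.
T_A = T₀·b/(a+b) = 220.0·653/1190 = 120.7 N·m; T_B = 99.28 N·m.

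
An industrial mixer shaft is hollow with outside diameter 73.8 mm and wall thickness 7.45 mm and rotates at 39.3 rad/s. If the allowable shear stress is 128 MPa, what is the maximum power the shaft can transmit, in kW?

236 kW

J = π(d_o⁴ − d_i⁴)/32 = π(0.0738⁴ − 0.0589⁴)/32 = 1.731×10^-6 m⁴.
T_max = τ_allow·J/r = 1.28×10^8 × 1.731×10^-6 / 0.0369 = 6003 N·m.
ω = 39.3 rad/s, so P_max = T_max·ω = 2.359×10^5 W.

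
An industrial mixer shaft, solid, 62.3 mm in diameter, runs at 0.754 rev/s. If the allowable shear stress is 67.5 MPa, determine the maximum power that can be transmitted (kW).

J = πd⁴/32 = π(0.0623)⁴/32 = 1.479×10^-6 m⁴.
T_max = τ_allow·J/r = 6.75×10^7 × 1.479×10^-6 / 0.0311 = 3205 N·m.
ω = 2π·0.754 = 4.738 rad/s, so P_max = T_max·ω = 1.518×10^4 W.

15.2 kW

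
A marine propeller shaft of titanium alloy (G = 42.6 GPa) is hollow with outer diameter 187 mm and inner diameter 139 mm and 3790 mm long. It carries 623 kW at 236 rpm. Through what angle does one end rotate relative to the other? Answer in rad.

0.0269 rad

ω = 2π·236/60 = 24.71 rad/s, so T = P/ω = 623×10³ / 24.71 = 25210 N·m.
J = π(d_o⁴ − d_i⁴)/32 = π(0.187⁴ − 0.139⁴)/32 = 8.340×10^-5 m⁴.
θ = T·L/(G·J) = 25210 × 3.79 / (42.6×10⁹ × 8.340×10^-5) = 0.02689 rad.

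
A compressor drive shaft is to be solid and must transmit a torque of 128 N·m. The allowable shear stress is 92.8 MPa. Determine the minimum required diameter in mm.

19.2 mm

For a solid shaft τ_max = 16T/(πd³), so d = (16T/(π τ_allow))^(1/3) = (16·128.0/(π·9.28×10^7))^(1/3) = 0.01915 m.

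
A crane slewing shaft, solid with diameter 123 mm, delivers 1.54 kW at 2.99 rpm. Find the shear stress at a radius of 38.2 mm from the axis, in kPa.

ω = 2π·2.99/60 = 0.3131 rad/s, so T = P/ω = 1.54×10³ / 0.3131 = 4918 N·m.
J = πd⁴/32 = π(0.123)⁴/32 = 2.247×10^-5 m⁴.
Shear stress varies linearly with radius: τ = T·r/J = 4918 × 0.0382 / 2.247×10^-5 = 8.361×10^6 Pa.

8360 kPa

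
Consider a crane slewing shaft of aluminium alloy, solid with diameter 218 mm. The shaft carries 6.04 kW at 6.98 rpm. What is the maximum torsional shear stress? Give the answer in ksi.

0.589 ksi

ω = 2π·6.98/60 = 0.7309 rad/s, so T = P/ω = 6.04×10³ / 0.7309 = 8263 N·m.
J = πd⁴/32 = π(0.218)⁴/32 = 2.217×10^-4 m⁴.
τ_max = T·r/J = 8263 × 0.109 / 2.217×10^-4 = 4.062×10^6 Pa.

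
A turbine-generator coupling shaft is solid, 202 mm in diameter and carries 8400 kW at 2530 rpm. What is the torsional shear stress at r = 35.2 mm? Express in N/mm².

ω = 2π·2530/60 = 264.9 rad/s, so T = P/ω = 8400×10³ / 264.9 = 31710 N·m.
J = πd⁴/32 = π(0.202)⁴/32 = 1.635×10^-4 m⁴.
Shear stress varies linearly with radius: τ = T·r/J = 31710 × 0.0352 / 1.635×10^-4 = 6.828×10^6 Pa.

6.83 N/mm²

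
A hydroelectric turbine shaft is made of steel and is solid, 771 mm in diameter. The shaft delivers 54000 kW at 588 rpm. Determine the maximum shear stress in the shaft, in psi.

ω = 2π·588/60 = 61.58 rad/s, so T = P/ω = 54000×10³ / 61.58 = 877000 N·m.
J = πd⁴/32 = π(0.771)⁴/32 = 0.03469 m⁴.
τ_max = T·r/J = 877000 × 0.386 / 0.03469 = 9.745×10^6 Pa.

1410 psi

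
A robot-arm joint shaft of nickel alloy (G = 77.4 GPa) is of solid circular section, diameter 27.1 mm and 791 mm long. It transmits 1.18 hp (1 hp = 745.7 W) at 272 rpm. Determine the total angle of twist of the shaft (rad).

0.00596 rad

ω = 2π·272/60 = 28.48 rad/s, so T = P/ω = 1.18×745.7 / 28.48 = 30.89 N·m.
J = πd⁴/32 = π(0.0271)⁴/32 = 5.295×10^-8 m⁴.
θ = T·L/(G·J) = 30.89 × 0.791 / (77.4×10⁹ × 5.295×10^-8) = 5.962×10^-3 rad.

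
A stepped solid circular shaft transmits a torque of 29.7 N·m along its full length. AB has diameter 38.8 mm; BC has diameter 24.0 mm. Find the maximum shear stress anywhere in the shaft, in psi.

Under the same torque, τ_max = 16T/(πd³) is largest where d is smallest — segment BC (d = 24.0 mm).
τ_max = 16·29.70/(π·(0.0240)³) = 1.094×10^7 Pa.

1590 psi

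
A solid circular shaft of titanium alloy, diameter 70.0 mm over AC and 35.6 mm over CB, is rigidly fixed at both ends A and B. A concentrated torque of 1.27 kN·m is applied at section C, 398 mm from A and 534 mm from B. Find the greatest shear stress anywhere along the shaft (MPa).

Compatibility: T_A·a/J_AC = T_B·b/J_CB with T_A + T_B = T₀.
J_AC = 2.36×10^-6 m⁴, J_CB = 1.58×10^-7 m⁴, so T_A = T₀·(J_AC/a)/((J_AC/a)+(J_CB/b)) = 1210 N·m, T_B = 60.31 N·m.
τ in each portion: τ_AC = 1.80×10^7 Pa, τ_CB = 6.81×10^6 Pa; maximum is in AC.
τ_max = T_AC·r/J = 1210·0.0350/2.36×10^-6 = 1.796×10^7 Pa.

18.0 MPa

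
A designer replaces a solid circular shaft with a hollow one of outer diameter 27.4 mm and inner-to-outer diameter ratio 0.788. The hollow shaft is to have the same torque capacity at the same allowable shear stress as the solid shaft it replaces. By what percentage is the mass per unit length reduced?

47.6 %

Equal τ_max and T ⇒ the solid shaft needs d_s³ = d_o³(1−k⁴), so d_s = 27.4·(1−0.788⁴)^(1/3) = 23.29 mm.
Area ratio A_h/A_s = d_o²(1−k²)/d_s² = (1−k²)/(1−k⁴)^(2/3) = 0.5245.
Mass saving = 1 − 0.5245 = 47.6 %.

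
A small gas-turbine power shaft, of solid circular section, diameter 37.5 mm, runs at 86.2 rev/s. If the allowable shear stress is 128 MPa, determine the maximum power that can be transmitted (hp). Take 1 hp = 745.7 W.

963 hp

J = πd⁴/32 = π(0.0375)⁴/32 = 1.941×10^-7 m⁴.
T_max = τ_allow·J/r = 1.28×10^8 × 1.941×10^-7 / 0.0187 = 1325 N·m.
ω = 2π·86.2 = 541.6 rad/s, so P_max = T_max·ω = 7.178×10^5 W.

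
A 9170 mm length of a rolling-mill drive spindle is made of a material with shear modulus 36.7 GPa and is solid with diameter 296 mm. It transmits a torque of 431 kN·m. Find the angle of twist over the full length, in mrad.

143 mrad

J = πd⁴/32 = π(0.296)⁴/32 = 7.536×10^-4 m⁴.
θ = T·L/(G·J) = 431000 × 9.17 / (36.7×10⁹ × 7.536×10^-4) = 0.1429 rad.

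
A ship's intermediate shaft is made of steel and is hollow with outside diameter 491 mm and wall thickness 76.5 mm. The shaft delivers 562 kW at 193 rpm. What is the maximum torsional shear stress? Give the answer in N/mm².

ω = 2π·193/60 = 20.21 rad/s, so T = P/ω = 562×10³ / 20.21 = 27810 N·m.
J = π(d_o⁴ − d_i⁴)/32 = π(0.491⁴ − 0.338⁴)/32 = 4.425×10^-3 m⁴.
τ_max = T·r/J = 27810 × 0.245 / 4.425×10^-3 = 1.543×10^6 Pa.

1.54 N/mm²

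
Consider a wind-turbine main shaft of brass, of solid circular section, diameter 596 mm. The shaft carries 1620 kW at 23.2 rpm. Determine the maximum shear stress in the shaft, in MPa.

ω = 2π·23.2/60 = 2.429 rad/s, so T = P/ω = 1620×10³ / 2.429 = 666800 N·m.
J = πd⁴/32 = π(0.596)⁴/32 = 0.01239 m⁴.
τ_max = T·r/J = 666800 × 0.298 / 0.01239 = 1.604×10^7 Pa.

16.0 MPa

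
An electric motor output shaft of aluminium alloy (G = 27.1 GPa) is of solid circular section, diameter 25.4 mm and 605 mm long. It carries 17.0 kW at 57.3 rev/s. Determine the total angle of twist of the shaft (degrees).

1.48°

ω = 2π·57.3 = 360.0 rad/s, so T = P/ω = 17.0×10³ / 360.0 = 47.22 N·m.
J = πd⁴/32 = π(0.0254)⁴/32 = 4.086×10^-8 m⁴.
θ = T·L/(G·J) = 47.22 × 0.605 / (27.1×10⁹ × 4.086×10^-8) = 0.02580 rad.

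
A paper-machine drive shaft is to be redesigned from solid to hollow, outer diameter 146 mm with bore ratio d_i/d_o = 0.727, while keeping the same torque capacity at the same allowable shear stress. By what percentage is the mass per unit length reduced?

41.3 %

Equal τ_max and T ⇒ the solid shaft needs d_s³ = d_o³(1−k⁴), so d_s = 146·(1−0.727⁴)^(1/3) = 130.9 mm.
Area ratio A_h/A_s = d_o²(1−k²)/d_s² = (1−k²)/(1−k⁴)^(2/3) = 0.5865.
Mass saving = 1 − 0.5865 = 41.3 %.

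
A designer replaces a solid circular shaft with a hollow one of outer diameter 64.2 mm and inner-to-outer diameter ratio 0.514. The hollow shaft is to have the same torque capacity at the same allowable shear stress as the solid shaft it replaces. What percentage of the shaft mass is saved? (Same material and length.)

Equal τ_max and T ⇒ the solid shaft needs d_s³ = d_o³(1−k⁴), so d_s = 64.2·(1−0.514⁴)^(1/3) = 62.67 mm.
Area ratio A_h/A_s = d_o²(1−k²)/d_s² = (1−k²)/(1−k⁴)^(2/3) = 0.7722.
Mass saving = 1 − 0.7722 = 22.8 %.

22.8 %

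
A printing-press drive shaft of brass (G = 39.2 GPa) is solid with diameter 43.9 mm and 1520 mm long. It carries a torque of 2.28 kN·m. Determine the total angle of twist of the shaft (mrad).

242 mrad

J = πd⁴/32 = π(0.0439)⁴/32 = 3.646×10^-7 m⁴.
θ = T·L/(G·J) = 2280 × 1.52 / (39.2×10⁹ × 3.646×10^-7) = 0.2425 rad.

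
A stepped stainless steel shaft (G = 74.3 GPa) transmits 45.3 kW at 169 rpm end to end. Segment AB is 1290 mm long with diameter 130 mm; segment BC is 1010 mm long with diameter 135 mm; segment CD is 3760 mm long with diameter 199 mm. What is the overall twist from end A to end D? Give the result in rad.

0.00349 rad

ω = 2π·169/60 = 17.70 rad/s, so T = P/ω = 45.3×10³ / 17.70 = 2560 N·m.
J_AB = π(0.130)⁴/32 = 2.80×10^-5 m⁴; J_BC = π(0.135)⁴/32 = 3.26×10^-5 m⁴; J_CD = π(0.199)⁴/32 = 1.54×10^-4 m⁴.
θ = (T/G)·Σ L_i/J_i = (2560/74.3×10⁹)·(1.29/2.80×10^-5 + 1.01/3.26×10^-5 + 3.76/1.54×10^-4) = 3.493×10^-3 rad.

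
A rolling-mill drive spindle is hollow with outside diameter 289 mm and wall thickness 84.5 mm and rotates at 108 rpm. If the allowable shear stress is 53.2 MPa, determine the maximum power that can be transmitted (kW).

J = π(d_o⁴ − d_i⁴)/32 = π(0.289⁴ − 0.120⁴)/32 = 6.645×10^-4 m⁴.
T_max = τ_allow·J/r = 5.32×10^7 × 6.645×10^-4 / 0.144 = 244600 N·m.
ω = 2π·108/60 = 11.31 rad/s, so P_max = T_max·ω = 2.767×10^6 W.

2770 kW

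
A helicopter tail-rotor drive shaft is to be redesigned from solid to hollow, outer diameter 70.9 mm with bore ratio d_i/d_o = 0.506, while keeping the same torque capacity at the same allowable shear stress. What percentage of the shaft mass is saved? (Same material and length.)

22.2 %

Equal τ_max and T ⇒ the solid shaft needs d_s³ = d_o³(1−k⁴), so d_s = 70.9·(1−0.506⁴)^(1/3) = 69.32 mm.
Area ratio A_h/A_s = d_o²(1−k²)/d_s² = (1−k²)/(1−k⁴)^(2/3) = 0.7784.
Mass saving = 1 − 0.7784 = 22.2 %.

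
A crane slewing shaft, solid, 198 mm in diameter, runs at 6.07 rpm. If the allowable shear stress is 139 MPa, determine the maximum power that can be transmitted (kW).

135 kW

J = πd⁴/32 = π(0.198)⁴/32 = 1.509×10^-4 m⁴.
T_max = τ_allow·J/r = 1.39×10^8 × 1.509×10^-4 / 0.0990 = 211900 N·m.
ω = 2π·6.07/60 = 0.6356 rad/s, so P_max = T_max·ω = 1.347×10^5 W.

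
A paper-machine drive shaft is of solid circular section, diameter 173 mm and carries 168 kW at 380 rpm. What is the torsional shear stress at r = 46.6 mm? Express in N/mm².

ω = 2π·380/60 = 39.79 rad/s, so T = P/ω = 168×10³ / 39.79 = 4222 N·m.
J = πd⁴/32 = π(0.173)⁴/32 = 8.794×10^-5 m⁴.
Shear stress varies linearly with radius: τ = T·r/J = 4222 × 0.0466 / 8.794×10^-5 = 2.237×10^6 Pa.

2.24 N/mm²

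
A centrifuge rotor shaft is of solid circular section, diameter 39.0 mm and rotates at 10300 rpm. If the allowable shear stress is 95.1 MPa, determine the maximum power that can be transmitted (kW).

1190 kW

J = πd⁴/32 = π(0.0390)⁴/32 = 2.271×10^-7 m⁴.
T_max = τ_allow·J/r = 9.51×10^7 × 2.271×10^-7 / 0.0195 = 1108 N·m.
ω = 2π·10300/60 = 1079 rad/s, so P_max = T_max·ω = 1.195×10^6 W.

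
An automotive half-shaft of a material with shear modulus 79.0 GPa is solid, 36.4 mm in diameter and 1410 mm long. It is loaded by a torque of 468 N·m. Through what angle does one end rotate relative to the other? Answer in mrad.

J = πd⁴/32 = π(0.0364)⁴/32 = 1.723×10^-7 m⁴.
θ = T·L/(G·J) = 468.0 × 1.41 / (79.0×10⁹ × 1.723×10^-7) = 0.04847 rad.

48.5 mrad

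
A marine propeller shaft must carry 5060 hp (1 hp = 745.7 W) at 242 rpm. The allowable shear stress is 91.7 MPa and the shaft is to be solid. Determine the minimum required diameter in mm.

ω = 2π·242/60 = 25.34 rad/s, so T = P/ω = 5060×745.7 / 25.34 = 148900 N·m.
For a solid shaft τ_max = 16T/(πd³), so d = (16T/(π τ_allow))^(1/3) = (16·148900/(π·9.17×10^7))^(1/3) = 0.2022 m.

202 mm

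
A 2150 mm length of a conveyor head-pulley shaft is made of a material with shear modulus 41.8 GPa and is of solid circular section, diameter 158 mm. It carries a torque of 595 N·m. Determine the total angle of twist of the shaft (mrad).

0.500 mrad

J = πd⁴/32 = π(0.158)⁴/32 = 6.118×10^-5 m⁴.
θ = T·L/(G·J) = 595.0 × 2.15 / (41.8×10⁹ × 6.118×10^-5) = 5.002×10^-4 rad.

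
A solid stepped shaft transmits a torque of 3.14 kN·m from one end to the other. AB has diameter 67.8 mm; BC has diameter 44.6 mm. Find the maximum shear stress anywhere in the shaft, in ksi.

Under the same torque, τ_max = 16T/(πd³) is largest where d is smallest — segment BC (d = 44.6 mm).
τ_max = 16·3140/(π·(0.0446)³) = 1.803×10^8 Pa.

26.1 ksi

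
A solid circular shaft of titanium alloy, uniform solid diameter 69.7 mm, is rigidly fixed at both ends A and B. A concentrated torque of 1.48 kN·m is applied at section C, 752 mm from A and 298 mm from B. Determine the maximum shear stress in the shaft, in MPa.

With uniform GJ and both ends fixed, compatibility θ_AC = θ_CB gives T_A·a = T_B·b, together with T_A + T_B = T₀.
T_A = T₀·b/(a+b) = 1480·298/1050 = 420.0 N·m; T_B = 1060 N·m.
τ in each portion: τ_AC = 6.32×10^6 Pa, τ_CB = 1.59×10^7 Pa; maximum is in CB.
τ_max = T_CB·r/J = 1060·0.0348/2.32×10^-6 = 1.594×10^7 Pa.

15.9 MPa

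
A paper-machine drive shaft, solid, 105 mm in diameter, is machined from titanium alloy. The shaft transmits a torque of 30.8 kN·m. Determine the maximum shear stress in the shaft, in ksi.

19.7 ksi

J = πd⁴/32 = π(0.105)⁴/32 = 1.193×10^-5 m⁴.
τ_max = T·r/J = 30800 × 0.0525 / 1.193×10^-5 = 1.355×10^8 Pa.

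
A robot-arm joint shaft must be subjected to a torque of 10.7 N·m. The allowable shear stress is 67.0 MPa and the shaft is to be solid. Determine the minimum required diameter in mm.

For a solid shaft τ_max = 16T/(πd³), so d = (16T/(π τ_allow))^(1/3) = (16·10.70/(π·6.70×10^7))^(1/3) = 0.009335 m.

9.33 mm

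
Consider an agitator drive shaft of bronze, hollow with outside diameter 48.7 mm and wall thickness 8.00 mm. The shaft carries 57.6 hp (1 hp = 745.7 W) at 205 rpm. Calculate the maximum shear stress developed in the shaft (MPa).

111 MPa

ω = 2π·205/60 = 21.47 rad/s, so T = P/ω = 57.6×745.7 / 21.47 = 2001 N·m.
J = π(d_o⁴ − d_i⁴)/32 = π(0.0487⁴ − 0.0327⁴)/32 = 4.400×10^-7 m⁴.
τ_max = T·r/J = 2001 × 0.0244 / 4.400×10^-7 = 1.107×10^8 Pa.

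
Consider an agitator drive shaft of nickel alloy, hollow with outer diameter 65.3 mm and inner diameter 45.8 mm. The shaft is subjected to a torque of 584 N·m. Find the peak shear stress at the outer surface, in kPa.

J = π(d_o⁴ − d_i⁴)/32 = π(0.0653⁴ − 0.0458⁴)/32 = 1.353×10^-6 m⁴.
τ_max = T·r/J = 584.0 × 0.0326 / 1.353×10^-6 = 1.409×10^7 Pa.

14100 kPa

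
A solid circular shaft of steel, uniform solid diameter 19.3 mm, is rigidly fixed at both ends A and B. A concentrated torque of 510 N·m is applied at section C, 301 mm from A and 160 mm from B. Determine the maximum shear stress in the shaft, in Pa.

2.36e8 Pa

With uniform GJ and both ends fixed, compatibility θ_AC = θ_CB gives T_A·a = T_B·b, together with T_A + T_B = T₀.
T_A = T₀·b/(a+b) = 510.0·160/461.0 = 177.0 N·m; T_B = 333.0 N·m.
τ in each portion: τ_AC = 1.25×10^8 Pa, τ_CB = 2.36×10^8 Pa; maximum is in CB.
τ_max = T_CB·r/J = 333.0·0.00965/1.36×10^-8 = 2.359×10^8 Pa.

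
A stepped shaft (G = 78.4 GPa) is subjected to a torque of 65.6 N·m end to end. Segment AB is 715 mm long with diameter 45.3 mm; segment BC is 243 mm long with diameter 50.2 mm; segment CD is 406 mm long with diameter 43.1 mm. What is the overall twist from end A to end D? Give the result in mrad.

2.78 mrad

J_AB = π(0.0453)⁴/32 = 4.13×10^-7 m⁴; J_BC = π(0.0502)⁴/32 = 6.23×10^-7 m⁴; J_CD = π(0.0431)⁴/32 = 3.39×10^-7 m⁴.
θ = (T/G)·Σ L_i/J_i = (65.60/78.4×10⁹)·(0.715/4.13×10^-7 + 0.243/6.23×10^-7 + 0.406/3.39×10^-7) = 2.776×10^-3 rad.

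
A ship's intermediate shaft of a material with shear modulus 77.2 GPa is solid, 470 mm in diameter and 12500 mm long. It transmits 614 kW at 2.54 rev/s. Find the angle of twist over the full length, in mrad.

ω = 2π·2.54 = 15.96 rad/s, so T = P/ω = 614×10³ / 15.96 = 38470 N·m.
J = πd⁴/32 = π(0.470)⁴/32 = 4.791×10^-3 m⁴.
θ = T·L/(G·J) = 38470 × 12.5 / (77.2×10⁹ × 4.791×10^-3) = 1.300×10^-3 rad.

1.30 mrad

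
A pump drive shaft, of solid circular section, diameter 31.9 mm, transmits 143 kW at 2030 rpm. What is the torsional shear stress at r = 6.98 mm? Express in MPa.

46.2 MPa

ω = 2π·2030/60 = 212.6 rad/s, so T = P/ω = 143×10³ / 212.6 = 672.7 N·m.
J = πd⁴/32 = π(0.0319)⁴/32 = 1.017×10^-7 m⁴.
Shear stress varies linearly with radius: τ = T·r/J = 672.7 × 0.00698 / 1.017×10^-7 = 4.619×10^7 Pa.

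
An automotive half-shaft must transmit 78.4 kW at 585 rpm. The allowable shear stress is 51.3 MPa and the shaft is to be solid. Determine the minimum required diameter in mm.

50.3 mm

ω = 2π·585/60 = 61.26 rad/s, so T = P/ω = 78.4×10³ / 61.26 = 1280 N·m.
For a solid shaft τ_max = 16T/(πd³), so d = (16T/(π τ_allow))^(1/3) = (16·1280/(π·5.13×10^7))^(1/3) = 0.05027 m.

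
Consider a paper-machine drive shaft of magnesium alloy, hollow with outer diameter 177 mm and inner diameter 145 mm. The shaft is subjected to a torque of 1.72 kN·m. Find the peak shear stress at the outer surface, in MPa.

J = π(d_o⁴ − d_i⁴)/32 = π(0.177⁴ − 0.145⁴)/32 = 5.296×10^-5 m⁴.
τ_max = T·r/J = 1720 × 0.0885 / 5.296×10^-5 = 2.874×10^6 Pa.

2.87 MPa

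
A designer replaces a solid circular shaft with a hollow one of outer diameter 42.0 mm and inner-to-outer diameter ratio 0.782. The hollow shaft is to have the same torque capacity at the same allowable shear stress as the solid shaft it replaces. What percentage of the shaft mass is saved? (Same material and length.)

Equal τ_max and T ⇒ the solid shaft needs d_s³ = d_o³(1−k⁴), so d_s = 42.0·(1−0.782⁴)^(1/3) = 35.93 mm.
Area ratio A_h/A_s = d_o²(1−k²)/d_s² = (1−k²)/(1−k⁴)^(2/3) = 0.5308.
Mass saving = 1 − 0.5308 = 46.9 %.

46.9 %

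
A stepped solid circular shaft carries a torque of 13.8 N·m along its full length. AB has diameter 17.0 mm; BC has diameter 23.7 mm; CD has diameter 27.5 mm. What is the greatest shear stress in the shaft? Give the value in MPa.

14.3 MPa

Under the same torque, τ_max = 16T/(πd³) is largest where d is smallest — segment AB (d = 17.0 mm).
τ_max = 16·13.80/(π·(0.0170)³) = 1.431×10^7 Pa.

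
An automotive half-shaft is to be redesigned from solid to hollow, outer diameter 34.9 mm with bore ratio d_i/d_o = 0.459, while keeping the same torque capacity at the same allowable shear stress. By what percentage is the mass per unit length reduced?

Equal τ_max and T ⇒ the solid shaft needs d_s³ = d_o³(1−k⁴), so d_s = 34.9·(1−0.459⁴)^(1/3) = 34.38 mm.
Area ratio A_h/A_s = d_o²(1−k²)/d_s² = (1−k²)/(1−k⁴)^(2/3) = 0.8136.
Mass saving = 1 − 0.8136 = 18.6 %.

18.6 %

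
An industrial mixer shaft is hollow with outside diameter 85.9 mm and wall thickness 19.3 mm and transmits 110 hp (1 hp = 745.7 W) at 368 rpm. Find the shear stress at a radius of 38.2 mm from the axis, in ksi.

2.43 ksi

ω = 2π·368/60 = 38.54 rad/s, so T = P/ω = 110×745.7 / 38.54 = 2129 N·m.
J = π(d_o⁴ − d_i⁴)/32 = π(0.0859⁴ − 0.0473⁴)/32 = 4.854×10^-6 m⁴.
Shear stress varies linearly with radius: τ = T·r/J = 2129 × 0.0382 / 4.854×10^-6 = 1.675×10^7 Pa.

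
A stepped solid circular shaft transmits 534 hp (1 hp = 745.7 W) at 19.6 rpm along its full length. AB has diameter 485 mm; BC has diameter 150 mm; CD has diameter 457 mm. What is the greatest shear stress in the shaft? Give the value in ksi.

42.5 ksi

ω = 2π·19.6/60 = 2.053 rad/s, so T = P/ω = 534×745.7 / 2.053 = 194000 N·m.
Under the same torque, τ_max = 16T/(πd³) is largest where d is smallest — segment BC (d = 150 mm).
τ_max = 16·194000/(π·(0.150)³) = 2.928×10^8 Pa.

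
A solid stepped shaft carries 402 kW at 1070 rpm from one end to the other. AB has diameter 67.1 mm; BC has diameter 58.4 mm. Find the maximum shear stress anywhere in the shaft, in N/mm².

ω = 2π·1070/60 = 112.1 rad/s, so T = P/ω = 402×10³ / 112.1 = 3588 N·m.
Under the same torque, τ_max = 16T/(πd³) is largest where d is smallest — segment BC (d = 58.4 mm).
τ_max = 16·3588/(π·(0.0584)³) = 9.174×10^7 Pa.

91.7 N/mm²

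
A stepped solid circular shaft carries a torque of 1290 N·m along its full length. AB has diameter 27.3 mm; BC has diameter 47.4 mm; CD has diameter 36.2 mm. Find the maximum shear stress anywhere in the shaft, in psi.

Under the same torque, τ_max = 16T/(πd³) is largest where d is smallest — segment AB (d = 27.3 mm).
τ_max = 16·1290/(π·(0.0273)³) = 3.229×10^8 Pa.

46800 psi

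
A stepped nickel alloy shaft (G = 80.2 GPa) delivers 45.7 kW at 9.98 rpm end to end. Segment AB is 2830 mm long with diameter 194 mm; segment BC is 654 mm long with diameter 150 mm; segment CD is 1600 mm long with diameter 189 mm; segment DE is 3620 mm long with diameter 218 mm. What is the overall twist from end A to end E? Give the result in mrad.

ω = 2π·9.98/60 = 1.045 rad/s, so T = P/ω = 45.7×10³ / 1.045 = 43730 N·m.
J_AB = π(0.194)⁴/32 = 1.39×10^-4 m⁴; J_BC = π(0.150)⁴/32 = 4.97×10^-5 m⁴; J_CD = π(0.189)⁴/32 = 1.25×10^-4 m⁴; J_DE = π(0.218)⁴/32 = 2.22×10^-4 m⁴.
θ = (T/G)·Σ L_i/J_i = (43730/80.2×10⁹)·(2.83/1.39×10^-4 + 0.654/4.97×10^-5 + 1.60/1.25×10^-4 + 3.62/2.22×10^-4) = 0.03414 rad.

34.1 mrad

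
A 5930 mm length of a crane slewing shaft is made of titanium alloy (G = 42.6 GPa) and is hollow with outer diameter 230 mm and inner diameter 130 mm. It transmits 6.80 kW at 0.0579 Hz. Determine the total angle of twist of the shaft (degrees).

ω = 2π·0.0579 = 0.3638 rad/s, so T = P/ω = 6.80×10³ / 0.3638 = 18690 N·m.
J = π(d_o⁴ − d_i⁴)/32 = π(0.230⁴ − 0.130⁴)/32 = 2.467×10^-4 m⁴.
θ = T·L/(G·J) = 18690 × 5.93 / (42.6×10⁹ × 2.467×10^-4) = 0.01055 rad.

0.604°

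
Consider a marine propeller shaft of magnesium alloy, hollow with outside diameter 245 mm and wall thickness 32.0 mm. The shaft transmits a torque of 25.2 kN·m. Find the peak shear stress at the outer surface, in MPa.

12.4 MPa

J = π(d_o⁴ − d_i⁴)/32 = π(0.245⁴ − 0.181⁴)/32 = 2.484×10^-4 m⁴.
τ_max = T·r/J = 25200 × 0.122 / 2.484×10^-4 = 1.243×10^7 Pa.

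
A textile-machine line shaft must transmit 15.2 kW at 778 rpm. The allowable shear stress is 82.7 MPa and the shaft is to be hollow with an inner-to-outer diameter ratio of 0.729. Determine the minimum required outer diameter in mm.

25.2 mm

ω = 2π·778/60 = 81.47 rad/s, so T = P/ω = 15.2×10³ / 81.47 = 186.6 N·m.
For a hollow shaft with d_i/d_o = 0.729: τ_max = 16T/(π d_o³ (1−k⁴)), so d_o = [16T/(π τ_allow (1−k⁴))]^(1/3) = [16·186.6/(π·8.27×10^7·0.7176)]^(1/3) = 0.02520 m.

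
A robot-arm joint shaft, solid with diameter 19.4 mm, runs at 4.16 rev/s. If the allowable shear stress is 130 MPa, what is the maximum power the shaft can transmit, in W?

J = πd⁴/32 = π(0.0194)⁴/32 = 1.391×10^-8 m⁴.
T_max = τ_allow·J/r = 1.30×10^8 × 1.391×10^-8 / 0.00970 = 186.4 N·m.
ω = 2π·4.16 = 26.14 rad/s, so P_max = T_max·ω = 4871 W.

4870 W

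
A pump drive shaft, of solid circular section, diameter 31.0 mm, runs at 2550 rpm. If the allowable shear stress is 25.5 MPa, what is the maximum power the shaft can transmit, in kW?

J = πd⁴/32 = π(0.0310)⁴/32 = 9.067×10^-8 m⁴.
T_max = τ_allow·J/r = 2.55×10^7 × 9.067×10^-8 / 0.0155 = 149.2 N·m.
ω = 2π·2550/60 = 267.0 rad/s, so P_max = T_max·ω = 3.983×10^4 W.

39.8 kW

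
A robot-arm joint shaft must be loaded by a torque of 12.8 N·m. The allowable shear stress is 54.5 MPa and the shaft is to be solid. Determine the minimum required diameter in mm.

For a solid shaft τ_max = 16T/(πd³), so d = (16T/(π τ_allow))^(1/3) = (16·12.80/(π·5.45×10^7))^(1/3) = 0.01062 m.

10.6 mm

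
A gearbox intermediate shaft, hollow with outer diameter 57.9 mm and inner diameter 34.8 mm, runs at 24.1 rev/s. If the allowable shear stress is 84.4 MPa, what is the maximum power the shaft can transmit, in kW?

J = π(d_o⁴ − d_i⁴)/32 = π(0.0579⁴ − 0.0348⁴)/32 = 9.594×10^-7 m⁴.
T_max = τ_allow·J/r = 8.44×10^7 × 9.594×10^-7 / 0.0290 = 2797 N·m.
ω = 2π·24.1 = 151.4 rad/s, so P_max = T_max·ω = 4.235×10^5 W.

424 kW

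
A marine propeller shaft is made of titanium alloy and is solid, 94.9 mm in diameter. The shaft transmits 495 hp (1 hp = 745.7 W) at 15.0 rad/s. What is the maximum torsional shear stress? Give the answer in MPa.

147 MPa

ω = 15.0 rad/s, so T = P/ω = 495×745.7 / 15.00 = 24610 N·m.
J = πd⁴/32 = π(0.0949)⁴/32 = 7.963×10^-6 m⁴.
τ_max = T·r/J = 24610 × 0.0475 / 7.963×10^-6 = 1.466×10^8 Pa.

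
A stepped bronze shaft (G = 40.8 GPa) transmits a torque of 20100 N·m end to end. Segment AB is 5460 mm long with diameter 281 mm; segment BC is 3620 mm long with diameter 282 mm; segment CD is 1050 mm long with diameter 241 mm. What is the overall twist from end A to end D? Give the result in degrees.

J_AB = π(0.281)⁴/32 = 6.12×10^-4 m⁴; J_BC = π(0.282)⁴/32 = 6.21×10^-4 m⁴; J_CD = π(0.241)⁴/32 = 3.31×10^-4 m⁴.
θ = (T/G)·Σ L_i/J_i = (20100/40.8×10⁹)·(5.46/6.12×10^-4 + 3.62/6.21×10^-4 + 1.05/3.31×10^-4) = 8.829×10^-3 rad.

0.506°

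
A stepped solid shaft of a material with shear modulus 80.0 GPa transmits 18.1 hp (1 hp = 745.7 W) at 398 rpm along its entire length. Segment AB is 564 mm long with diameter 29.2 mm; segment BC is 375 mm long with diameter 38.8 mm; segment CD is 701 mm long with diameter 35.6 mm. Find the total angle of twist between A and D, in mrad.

ω = 2π·398/60 = 41.68 rad/s, so T = P/ω = 18.1×745.7 / 41.68 = 323.8 N·m.
J_AB = π(0.0292)⁴/32 = 7.14×10^-8 m⁴; J_BC = π(0.0388)⁴/32 = 2.22×10^-7 m⁴; J_CD = π(0.0356)⁴/32 = 1.58×10^-7 m⁴.
θ = (T/G)·Σ L_i/J_i = (323.8/80.0×10⁹)·(0.564/7.14×10^-8 + 0.375/2.22×10^-7 + 0.701/1.58×10^-7) = 0.05681 rad.

56.8 mrad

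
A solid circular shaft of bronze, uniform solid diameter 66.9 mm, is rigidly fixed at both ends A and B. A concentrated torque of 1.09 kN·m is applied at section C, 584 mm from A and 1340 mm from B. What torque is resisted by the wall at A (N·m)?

759 N·m

With uniform GJ and both ends fixed, compatibility θ_AC = θ_CB gives T_A·a = T_B·b, together with T_A + T_B = T₀.
T_A = T₀·b/(a+b) = 1090·1340/1924 = 759.1 N·m; T_B = 330.9 N·m.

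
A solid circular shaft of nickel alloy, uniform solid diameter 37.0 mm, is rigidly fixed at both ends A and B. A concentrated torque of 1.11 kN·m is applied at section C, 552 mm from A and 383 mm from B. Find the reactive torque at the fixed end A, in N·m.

With uniform GJ and both ends fixed, compatibility θ_AC = θ_CB gives T_A·a = T_B·b, together with T_A + T_B = T₀.
T_A = T₀·b/(a+b) = 1110·383/935.0 = 454.7 N·m; T_B = 655.3 N·m.

455 N·m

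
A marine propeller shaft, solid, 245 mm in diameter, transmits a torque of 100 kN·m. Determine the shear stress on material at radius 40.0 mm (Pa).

1.13e7 Pa

J = πd⁴/32 = π(0.245)⁴/32 = 3.537×10^-4 m⁴.
Shear stress varies linearly with radius: τ = T·r/J = 100000 × 0.0400 / 3.537×10^-4 = 1.131×10^7 Pa.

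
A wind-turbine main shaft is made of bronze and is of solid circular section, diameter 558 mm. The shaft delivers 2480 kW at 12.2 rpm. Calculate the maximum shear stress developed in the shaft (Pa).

ω = 2π·12.2/60 = 1.278 rad/s, so T = P/ω = 2480×10³ / 1.278 = 1.941e6 N·m.
J = πd⁴/32 = π(0.558)⁴/32 = 9.518×10^-3 m⁴.
τ_max = T·r/J = 1.941e6 × 0.279 / 9.518×10^-3 = 5.690×10^7 Pa.

5.69e7 Pa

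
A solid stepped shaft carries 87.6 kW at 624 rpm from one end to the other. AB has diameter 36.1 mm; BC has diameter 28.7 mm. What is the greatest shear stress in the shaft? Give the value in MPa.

289 MPa

ω = 2π·624/60 = 65.35 rad/s, so T = P/ω = 87.6×10³ / 65.35 = 1341 N·m.
Under the same torque, τ_max = 16T/(πd³) is largest where d is smallest — segment BC (d = 28.7 mm).
τ_max = 16·1341/(π·(0.0287)³) = 2.888×10^8 Pa.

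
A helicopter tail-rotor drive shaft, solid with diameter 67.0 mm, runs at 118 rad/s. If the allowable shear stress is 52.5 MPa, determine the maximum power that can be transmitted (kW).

J = πd⁴/32 = π(0.0670)⁴/32 = 1.978×10^-6 m⁴.
T_max = τ_allow·J/r = 5.25×10^7 × 1.978×10^-6 / 0.0335 = 3100 N·m.
ω = 118 rad/s, so P_max = T_max·ω = 3.658×10^5 W.

366 kW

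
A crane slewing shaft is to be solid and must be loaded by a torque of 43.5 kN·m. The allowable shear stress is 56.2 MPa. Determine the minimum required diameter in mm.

For a solid shaft τ_max = 16T/(πd³), so d = (16T/(π τ_allow))^(1/3) = (16·43500/(π·5.62×10^7))^(1/3) = 0.1580 m.

158 mm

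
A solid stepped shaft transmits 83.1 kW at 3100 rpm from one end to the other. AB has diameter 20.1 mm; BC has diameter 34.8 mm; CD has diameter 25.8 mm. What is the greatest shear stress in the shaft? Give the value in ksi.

ω = 2π·3100/60 = 324.6 rad/s, so T = P/ω = 83.1×10³ / 324.6 = 256.0 N·m.
Under the same torque, τ_max = 16T/(πd³) is largest where d is smallest — segment AB (d = 20.1 mm).
τ_max = 16·256.0/(π·(0.0201)³) = 1.605×10^8 Pa.

23.3 ksi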